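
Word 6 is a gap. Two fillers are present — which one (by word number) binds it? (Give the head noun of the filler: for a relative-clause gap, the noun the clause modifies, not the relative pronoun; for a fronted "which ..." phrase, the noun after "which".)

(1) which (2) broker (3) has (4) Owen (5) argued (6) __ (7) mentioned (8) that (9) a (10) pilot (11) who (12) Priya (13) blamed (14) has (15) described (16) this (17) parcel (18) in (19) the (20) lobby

The marked gap is the subject of "mentioned".
Its filler is the fronted wh-phrase "which broker", at word 2.
(The other dependency links word 10 to a gap after word 13.)

2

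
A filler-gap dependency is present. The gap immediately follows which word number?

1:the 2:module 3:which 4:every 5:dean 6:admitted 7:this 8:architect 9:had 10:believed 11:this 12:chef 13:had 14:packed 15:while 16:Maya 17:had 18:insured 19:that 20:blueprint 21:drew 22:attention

The displaced element is "the module" (word 2).
It is linked across 2 clause boundaries (Ø → Ø).
It functions as the direct object of "packed", so the gap sits immediately after word 14 ("packed").
Base order: Every dean admitted this architect had believed this chef had packed the module while Maya had insured that blueprint.

14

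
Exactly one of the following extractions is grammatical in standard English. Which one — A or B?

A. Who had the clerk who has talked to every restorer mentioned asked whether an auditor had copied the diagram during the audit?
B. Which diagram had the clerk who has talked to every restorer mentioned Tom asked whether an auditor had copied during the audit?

A

In B, the wh-phrase is extracted from inside a wh-island (introduced by "whether"), which blocks movement.
In A, the extraction path crosses only that-complement boundaries, which are transparent.
So A is grammatical.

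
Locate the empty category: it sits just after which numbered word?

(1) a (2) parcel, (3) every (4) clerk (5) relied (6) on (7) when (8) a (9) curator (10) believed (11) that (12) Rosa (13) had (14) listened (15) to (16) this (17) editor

6

The displaced element is "a parcel" (word 2).
It functions as the object of the preposition "on" of "relied", so the gap sits immediately after word 6 ("on").
Base order: Every clerk relied on a parcel when a curator believed that Rosa had listened to this editor.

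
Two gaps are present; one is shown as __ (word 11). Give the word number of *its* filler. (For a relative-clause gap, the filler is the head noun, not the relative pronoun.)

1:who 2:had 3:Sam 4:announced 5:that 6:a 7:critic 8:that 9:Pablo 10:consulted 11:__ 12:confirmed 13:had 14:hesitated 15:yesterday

7

The marked gap is inside the relative clause, the direct object of "consulted".
Its filler is the head noun "critic" (via "that"), at word 7.
(The other dependency links word 1 to a gap after word 12.)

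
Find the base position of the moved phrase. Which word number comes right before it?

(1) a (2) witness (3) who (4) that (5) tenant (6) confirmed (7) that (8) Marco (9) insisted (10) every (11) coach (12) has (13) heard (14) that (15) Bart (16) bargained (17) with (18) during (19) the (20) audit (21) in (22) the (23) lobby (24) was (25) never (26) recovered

17

The displaced element is "a witness" (word 2).
It is linked across 3 clause boundaries (that → Ø → that).
It functions as the object of the preposition "with" of "bargained", so the gap sits immediately after word 17 ("with").
Base order: That tenant confirmed that Marco insisted every coach has heard that Bart bargained with a witness during the audit in the lobby.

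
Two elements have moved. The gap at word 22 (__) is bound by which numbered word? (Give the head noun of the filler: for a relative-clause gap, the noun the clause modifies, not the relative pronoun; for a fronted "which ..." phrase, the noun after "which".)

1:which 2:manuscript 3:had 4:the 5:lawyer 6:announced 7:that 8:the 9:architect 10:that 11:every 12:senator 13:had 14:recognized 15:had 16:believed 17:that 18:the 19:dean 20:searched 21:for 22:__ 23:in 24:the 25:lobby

2

The marked gap is the object of the preposition "for" of "searched".
Its filler is the fronted wh-phrase "which manuscript", at word 2.
(The other dependency links word 9 to a gap after word 14.)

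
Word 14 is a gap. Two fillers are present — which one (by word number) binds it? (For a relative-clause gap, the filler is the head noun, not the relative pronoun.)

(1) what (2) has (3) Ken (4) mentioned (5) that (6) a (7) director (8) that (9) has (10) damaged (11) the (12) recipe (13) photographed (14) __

The marked gap is the direct object of "photographed".
Its filler is the fronted wh-phrase "what", at word 1.
(The other dependency links word 7 to a gap after word 8.)

1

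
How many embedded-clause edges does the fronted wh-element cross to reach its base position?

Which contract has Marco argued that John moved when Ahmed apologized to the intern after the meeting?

1

"which contract" is extracted from the object of "moved".
Boundaries crossed, outermost first: [that] — 1 in total.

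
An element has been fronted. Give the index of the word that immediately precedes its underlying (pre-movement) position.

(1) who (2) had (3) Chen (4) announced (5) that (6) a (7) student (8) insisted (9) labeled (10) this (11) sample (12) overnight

8

The displaced element is "who" (word 1).
It is linked across 2 clause boundaries (that → Ø).
It functions as the subject of "labeled", so the gap sits immediately after word 8 ("insisted").
Base order: Chen had announced that a student insisted that who labeled this sample overnight.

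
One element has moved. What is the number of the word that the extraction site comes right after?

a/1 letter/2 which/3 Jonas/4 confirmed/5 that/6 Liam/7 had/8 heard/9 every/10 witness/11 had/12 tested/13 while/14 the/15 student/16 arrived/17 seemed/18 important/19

13

The displaced element is "a letter" (word 2).
It is linked across 2 clause boundaries (that → Ø).
It functions as the direct object of "tested", so the gap sits immediately after word 13 ("tested").
Base order: Jonas confirmed that Liam had heard every witness had tested a letter while the student arrived.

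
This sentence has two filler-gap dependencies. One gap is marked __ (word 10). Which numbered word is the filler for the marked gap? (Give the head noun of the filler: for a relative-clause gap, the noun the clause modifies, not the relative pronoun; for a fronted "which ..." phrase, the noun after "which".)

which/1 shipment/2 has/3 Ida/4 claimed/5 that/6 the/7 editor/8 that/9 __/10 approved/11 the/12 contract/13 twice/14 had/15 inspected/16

8

The marked gap is inside the relative clause, the subject of "approved".
Its filler is the head noun "editor" (via "that"), at word 8.
(The other dependency links word 2 to a gap after word 16.)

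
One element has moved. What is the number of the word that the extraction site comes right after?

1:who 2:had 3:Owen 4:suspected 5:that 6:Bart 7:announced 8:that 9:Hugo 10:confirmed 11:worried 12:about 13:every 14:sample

10

The displaced element is "who" (word 1).
It is linked across 3 clause boundaries (that → that → Ø).
It functions as the subject of "worried", so the gap sits immediately after word 10 ("confirmed").
Base order: Owen had suspected that Bart announced that Hugo confirmed that who worried about every sample.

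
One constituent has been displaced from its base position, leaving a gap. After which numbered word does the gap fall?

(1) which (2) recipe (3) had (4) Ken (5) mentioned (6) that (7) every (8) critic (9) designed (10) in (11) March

The displaced element is "which recipe" (word 2).
It is linked across 1 clause boundary (that).
It functions as the direct object of "designed", so the gap sits immediately after word 9 ("designed").
Base order: Ken had mentioned that every critic designed which recipe in March.

9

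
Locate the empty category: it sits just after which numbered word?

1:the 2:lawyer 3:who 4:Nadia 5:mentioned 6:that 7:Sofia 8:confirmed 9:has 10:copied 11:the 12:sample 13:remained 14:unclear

The displaced element is "the lawyer" (word 2).
It is linked across 2 clause boundaries (that → Ø).
It functions as the subject of "copied", so the gap sits immediately after word 8 ("confirmed").
Base order: Nadia mentioned that Sofia confirmed the lawyer has copied the sample.

8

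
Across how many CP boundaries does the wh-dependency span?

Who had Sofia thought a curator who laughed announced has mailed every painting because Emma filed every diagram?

2

"who" is extracted from the subject of "mailed".
Boundaries crossed, outermost first: [Ø], [Ø] — 2 in total.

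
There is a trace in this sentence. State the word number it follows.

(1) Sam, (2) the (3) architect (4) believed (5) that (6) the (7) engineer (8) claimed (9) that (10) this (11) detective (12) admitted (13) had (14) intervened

12

The displaced element is "Sam" (word 1).
It is linked across 3 clause boundaries (that → that → Ø).
It functions as the subject of "intervened", so the gap sits immediately after word 12 ("admitted").
Base order: The architect believed that the engineer claimed that this detective admitted that Sam had intervened.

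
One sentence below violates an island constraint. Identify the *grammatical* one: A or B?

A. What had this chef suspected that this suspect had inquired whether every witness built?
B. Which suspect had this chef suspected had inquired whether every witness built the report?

B

In A, the wh-phrase is extracted from inside a wh-island (introduced by "whether"), which blocks movement.
In B, the extraction path crosses only that-complement boundaries, which are transparent.
So B is grammatical.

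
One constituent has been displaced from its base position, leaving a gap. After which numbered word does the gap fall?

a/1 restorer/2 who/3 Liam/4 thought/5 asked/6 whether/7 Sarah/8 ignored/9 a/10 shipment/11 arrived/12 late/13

5

The displaced element is "a restorer" (word 2).
It is linked across 1 clause boundary (Ø).
It functions as the subject of "asked", so the gap sits immediately after word 5 ("thought").
Base order: Liam thought that a restorer asked whether Sarah ignored a shipment.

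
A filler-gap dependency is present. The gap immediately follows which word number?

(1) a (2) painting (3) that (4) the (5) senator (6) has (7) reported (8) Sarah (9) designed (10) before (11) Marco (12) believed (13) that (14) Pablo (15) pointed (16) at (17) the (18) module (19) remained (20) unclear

The displaced element is "a painting" (word 2).
It is linked across 1 clause boundary (Ø).
It functions as the direct object of "designed", so the gap sits immediately after word 9 ("designed").
Base order: The senator has reported Sarah designed a painting before Marco believed that Pablo pointed at the module.

9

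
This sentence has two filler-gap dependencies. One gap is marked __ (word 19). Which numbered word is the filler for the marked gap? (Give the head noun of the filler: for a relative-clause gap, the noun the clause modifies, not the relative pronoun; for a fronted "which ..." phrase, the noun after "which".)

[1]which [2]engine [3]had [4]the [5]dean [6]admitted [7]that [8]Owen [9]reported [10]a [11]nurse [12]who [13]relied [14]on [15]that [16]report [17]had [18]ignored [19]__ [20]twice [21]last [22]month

2

The marked gap is the direct object of "ignored".
Its filler is the fronted wh-phrase "which engine", at word 2.
(The other dependency links word 11 to a gap after word 12.)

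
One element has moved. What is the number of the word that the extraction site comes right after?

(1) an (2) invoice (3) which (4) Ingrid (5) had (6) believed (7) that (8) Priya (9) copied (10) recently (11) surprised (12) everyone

9

The displaced element is "an invoice" (word 2).
It is linked across 1 clause boundary (that).
It functions as the direct object of "copied", so the gap sits immediately after word 9 ("copied").
Base order: Ingrid had believed that Priya copied an invoice recently.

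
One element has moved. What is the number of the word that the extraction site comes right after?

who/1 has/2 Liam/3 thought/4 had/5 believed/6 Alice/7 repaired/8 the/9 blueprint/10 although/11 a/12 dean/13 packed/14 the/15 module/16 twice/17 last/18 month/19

4

The displaced element is "who" (word 1).
It is linked across 1 clause boundary (Ø).
It functions as the subject of "believed", so the gap sits immediately after word 4 ("thought").
Base order: Liam has thought that who had believed Alice repaired the blueprint although a dean packed the module twice last month.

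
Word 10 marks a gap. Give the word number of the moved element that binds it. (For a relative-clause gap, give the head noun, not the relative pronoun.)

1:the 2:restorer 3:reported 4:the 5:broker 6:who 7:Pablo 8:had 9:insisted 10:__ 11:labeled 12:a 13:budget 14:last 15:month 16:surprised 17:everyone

5

The gap at 10 is the subject of "labeled", inside a relative clause.
The relative pronoun is "who" (word 6); it is bound by the head noun immediately before it.
Its filler is the head noun "broker", at word 5.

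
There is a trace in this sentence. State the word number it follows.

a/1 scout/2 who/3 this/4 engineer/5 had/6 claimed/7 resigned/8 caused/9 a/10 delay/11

The displaced element is "a scout" (word 2).
It is linked across 1 clause boundary (Ø).
It functions as the subject of "resigned", so the gap sits immediately after word 7 ("claimed").
Base order: This engineer had claimed that a scout resigned.

7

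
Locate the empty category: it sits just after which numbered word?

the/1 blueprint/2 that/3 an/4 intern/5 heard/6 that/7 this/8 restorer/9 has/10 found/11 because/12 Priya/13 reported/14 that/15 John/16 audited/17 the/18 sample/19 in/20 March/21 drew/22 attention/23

11

The displaced element is "the blueprint" (word 2).
It is linked across 1 clause boundary (that).
It functions as the direct object of "found", so the gap sits immediately after word 11 ("found").
Base order: An intern heard that this restorer has found the blueprint because Priya reported that John audited the sample in March.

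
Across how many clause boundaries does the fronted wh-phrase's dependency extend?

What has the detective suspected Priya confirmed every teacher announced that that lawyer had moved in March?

3

"what" is extracted from the object of "moved".
Boundaries crossed, outermost first: [Ø], [Ø], [that] — 3 in total.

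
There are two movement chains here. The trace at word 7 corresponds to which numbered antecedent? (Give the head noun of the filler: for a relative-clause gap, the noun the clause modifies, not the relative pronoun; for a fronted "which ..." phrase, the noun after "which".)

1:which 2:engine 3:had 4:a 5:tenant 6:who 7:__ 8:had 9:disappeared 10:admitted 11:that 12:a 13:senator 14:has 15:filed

5

The marked gap is inside the relative clause, the subject of "disappeared".
Its filler is the head noun "tenant" (via "who"), at word 5.
(The other dependency links word 2 to a gap after word 15.)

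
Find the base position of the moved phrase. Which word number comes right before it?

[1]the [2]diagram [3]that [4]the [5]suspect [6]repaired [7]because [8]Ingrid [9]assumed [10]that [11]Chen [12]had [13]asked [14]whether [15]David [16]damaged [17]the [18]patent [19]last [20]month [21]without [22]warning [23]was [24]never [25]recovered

6

The displaced element is "the diagram" (word 2).
It functions as the direct object of "repaired", so the gap sits immediately after word 6 ("repaired").
Base order: The suspect repaired the diagram because Ingrid assumed that Chen had asked whether David damaged the patent last month without warning.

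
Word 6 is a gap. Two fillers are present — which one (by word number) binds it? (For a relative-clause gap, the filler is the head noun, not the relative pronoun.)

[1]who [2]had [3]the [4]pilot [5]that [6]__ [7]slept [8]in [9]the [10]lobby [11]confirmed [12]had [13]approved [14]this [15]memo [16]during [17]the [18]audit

4

The marked gap is inside the relative clause, the subject of "slept".
Its filler is the head noun "pilot" (via "that"), at word 4.
(The other dependency links word 1 to a gap after word 11.)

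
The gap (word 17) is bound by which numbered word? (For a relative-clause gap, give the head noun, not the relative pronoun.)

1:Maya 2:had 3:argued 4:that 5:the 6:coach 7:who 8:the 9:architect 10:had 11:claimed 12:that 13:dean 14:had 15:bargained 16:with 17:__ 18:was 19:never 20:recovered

The gap at 17 is the prepositional object of "bargained", inside a relative clause.
The relative pronoun is "who" (word 7); it is bound by the head noun immediately before it.
Its filler is the head noun "coach", at word 6.

6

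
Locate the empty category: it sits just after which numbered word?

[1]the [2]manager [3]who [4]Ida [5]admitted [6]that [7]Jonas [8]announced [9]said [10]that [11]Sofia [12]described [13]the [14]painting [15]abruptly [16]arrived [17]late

8

The displaced element is "the manager" (word 2).
It is linked across 2 clause boundaries (that → Ø).
It functions as the subject of "said", so the gap sits immediately after word 8 ("announced").
Base order: Ida admitted that Jonas announced that the manager said that Sofia described the painting abruptly.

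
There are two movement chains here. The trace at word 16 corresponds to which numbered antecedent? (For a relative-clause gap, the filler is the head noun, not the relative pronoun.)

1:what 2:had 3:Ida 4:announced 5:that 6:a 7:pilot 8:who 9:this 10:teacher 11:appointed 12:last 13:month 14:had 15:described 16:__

The marked gap is the direct object of "described".
Its filler is the fronted wh-phrase "what", at word 1.
(The other dependency links word 7 to a gap after word 11.)

1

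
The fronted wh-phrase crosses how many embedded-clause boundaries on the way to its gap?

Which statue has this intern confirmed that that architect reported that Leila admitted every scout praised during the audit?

3

"which statue" is extracted from the object of "praised".
Boundaries crossed, outermost first: [that], [that], [Ø] — 3 in total.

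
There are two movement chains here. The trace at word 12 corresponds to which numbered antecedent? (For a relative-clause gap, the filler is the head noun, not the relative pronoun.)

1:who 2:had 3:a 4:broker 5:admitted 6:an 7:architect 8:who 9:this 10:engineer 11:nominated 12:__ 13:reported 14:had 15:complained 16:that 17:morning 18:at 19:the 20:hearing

7

The marked gap is inside the relative clause, the direct object of "nominated".
Its filler is the head noun "architect" (via "who"), at word 7.
(The other dependency links word 1 to a gap after word 13.)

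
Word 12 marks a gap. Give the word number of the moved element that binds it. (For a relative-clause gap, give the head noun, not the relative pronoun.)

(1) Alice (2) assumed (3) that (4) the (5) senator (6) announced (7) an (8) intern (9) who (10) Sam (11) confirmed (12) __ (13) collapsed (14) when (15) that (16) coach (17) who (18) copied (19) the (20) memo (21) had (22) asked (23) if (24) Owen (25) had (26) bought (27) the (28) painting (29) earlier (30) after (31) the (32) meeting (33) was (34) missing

The gap at 12 is the subject of "collapsed", inside a relative clause.
The relative pronoun is "who" (word 9); it is bound by the head noun immediately before it.
Its filler is the head noun "intern", at word 8.

8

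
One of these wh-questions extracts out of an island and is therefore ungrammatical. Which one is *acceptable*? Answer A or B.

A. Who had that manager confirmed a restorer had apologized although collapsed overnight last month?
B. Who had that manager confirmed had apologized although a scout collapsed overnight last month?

B

In A, the wh-phrase is extracted from inside an adjunct island (introduced by "although"), which blocks movement.
In B, the extraction path crosses only that-complement boundaries, which are transparent.
So B is grammatical.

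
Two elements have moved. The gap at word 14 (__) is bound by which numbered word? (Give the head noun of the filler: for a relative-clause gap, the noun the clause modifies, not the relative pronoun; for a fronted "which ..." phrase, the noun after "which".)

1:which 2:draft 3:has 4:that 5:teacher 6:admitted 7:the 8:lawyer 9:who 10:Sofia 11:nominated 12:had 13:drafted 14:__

2

The marked gap is the direct object of "drafted".
Its filler is the fronted wh-phrase "which draft", at word 2.
(The other dependency links word 8 to a gap after word 11.)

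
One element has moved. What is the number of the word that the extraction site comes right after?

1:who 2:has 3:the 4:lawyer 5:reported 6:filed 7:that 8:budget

5

The displaced element is "who" (word 1).
It is linked across 1 clause boundary (Ø).
It functions as the subject of "filed", so the gap sits immediately after word 5 ("reported").
Base order: The lawyer has reported who filed that budget.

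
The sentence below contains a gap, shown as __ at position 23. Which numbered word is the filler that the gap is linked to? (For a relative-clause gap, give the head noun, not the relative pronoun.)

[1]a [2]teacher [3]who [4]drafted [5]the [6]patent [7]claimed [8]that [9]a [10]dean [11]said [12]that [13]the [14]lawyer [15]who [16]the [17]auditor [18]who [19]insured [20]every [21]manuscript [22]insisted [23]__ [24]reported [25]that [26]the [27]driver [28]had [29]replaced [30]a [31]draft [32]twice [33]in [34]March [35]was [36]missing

The gap at 23 is the subject of "reported", inside a relative clause.
The relative pronoun is "who" (word 15); it is bound by the head noun immediately before it.
Its filler is the head noun "lawyer", at word 14.

14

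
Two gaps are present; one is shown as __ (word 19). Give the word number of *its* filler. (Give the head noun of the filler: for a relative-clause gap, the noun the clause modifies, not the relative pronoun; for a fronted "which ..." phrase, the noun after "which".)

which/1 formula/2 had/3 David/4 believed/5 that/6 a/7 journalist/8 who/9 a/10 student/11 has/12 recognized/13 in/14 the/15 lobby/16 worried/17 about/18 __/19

The marked gap is the object of the preposition "about" of "worried".
Its filler is the fronted wh-phrase "which formula", at word 2.
(The other dependency links word 8 to a gap after word 13.)

2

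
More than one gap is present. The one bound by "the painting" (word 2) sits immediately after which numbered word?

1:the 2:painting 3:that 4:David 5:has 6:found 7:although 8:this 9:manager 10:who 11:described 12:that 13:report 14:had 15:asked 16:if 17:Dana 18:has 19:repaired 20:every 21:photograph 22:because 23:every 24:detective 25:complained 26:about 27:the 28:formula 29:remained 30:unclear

6

The displaced element is "the painting" (word 2).
It functions as the direct object of "found", so the gap sits immediately after word 6 ("found").
Base order: David has found the painting although this manager who described that report had asked if Dana has repaired every photograph because every detective complained about the formula.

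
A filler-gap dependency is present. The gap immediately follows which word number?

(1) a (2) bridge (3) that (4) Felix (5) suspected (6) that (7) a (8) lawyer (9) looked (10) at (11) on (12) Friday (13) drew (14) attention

The displaced element is "a bridge" (word 2).
It is linked across 1 clause boundary (that).
It functions as the object of the preposition "at" of "looked", so the gap sits immediately after word 10 ("at").
Base order: Felix suspected that a lawyer looked at a bridge on Friday.

10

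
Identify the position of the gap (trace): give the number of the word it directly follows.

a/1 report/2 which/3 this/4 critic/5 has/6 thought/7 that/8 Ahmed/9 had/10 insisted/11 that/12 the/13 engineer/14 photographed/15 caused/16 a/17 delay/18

The displaced element is "a report" (word 2).
It is linked across 2 clause boundaries (that → that).
It functions as the direct object of "photographed", so the gap sits immediately after word 15 ("photographed").
Base order: This critic has thought that Ahmed had insisted that the engineer photographed a report.

15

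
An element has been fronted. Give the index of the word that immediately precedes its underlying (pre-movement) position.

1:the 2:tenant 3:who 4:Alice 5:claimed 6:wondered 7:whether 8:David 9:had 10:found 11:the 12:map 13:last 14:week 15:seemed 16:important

5

The displaced element is "the tenant" (word 2).
It is linked across 1 clause boundary (Ø).
It functions as the subject of "wondered", so the gap sits immediately after word 5 ("claimed").
Base order: Alice claimed that the tenant wondered whether David had found the map last week.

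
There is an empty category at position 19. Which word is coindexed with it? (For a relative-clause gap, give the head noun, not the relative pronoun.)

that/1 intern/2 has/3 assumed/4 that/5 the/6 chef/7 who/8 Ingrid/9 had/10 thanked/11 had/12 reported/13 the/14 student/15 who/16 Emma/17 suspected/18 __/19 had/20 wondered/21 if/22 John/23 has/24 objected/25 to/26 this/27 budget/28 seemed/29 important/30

15

The gap at 19 is the subject of "wondered", inside a relative clause.
The relative pronoun is "who" (word 16); it is bound by the head noun immediately before it.
Its filler is the head noun "student", at word 15.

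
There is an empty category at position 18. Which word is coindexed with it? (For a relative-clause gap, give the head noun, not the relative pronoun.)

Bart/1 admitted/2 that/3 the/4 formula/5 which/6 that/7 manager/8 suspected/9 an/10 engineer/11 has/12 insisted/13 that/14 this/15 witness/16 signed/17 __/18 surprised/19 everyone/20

5

The gap at 18 is the object of "signed", inside a relative clause.
The relative pronoun is "which" (word 6); it is bound by the head noun immediately before it.
Its filler is the head noun "formula", at word 5.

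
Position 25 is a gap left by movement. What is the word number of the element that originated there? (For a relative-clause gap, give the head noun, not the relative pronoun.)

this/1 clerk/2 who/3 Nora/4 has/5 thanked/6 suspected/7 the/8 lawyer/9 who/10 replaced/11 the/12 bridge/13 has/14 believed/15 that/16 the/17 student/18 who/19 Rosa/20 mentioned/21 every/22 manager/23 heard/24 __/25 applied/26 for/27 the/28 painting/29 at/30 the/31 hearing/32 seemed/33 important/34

The gap at 25 is the subject of "applied", inside a relative clause.
The relative pronoun is "who" (word 19); it is bound by the head noun immediately before it.
Its filler is the head noun "student", at word 18.

18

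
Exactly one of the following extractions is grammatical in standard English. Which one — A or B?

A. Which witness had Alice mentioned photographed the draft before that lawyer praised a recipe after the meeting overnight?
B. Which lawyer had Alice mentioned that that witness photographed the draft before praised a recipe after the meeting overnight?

In B, the wh-phrase is extracted from inside an adjunct island (introduced by "before"), which blocks movement.
In A, the extraction path crosses only that-complement boundaries, which are transparent.
So A is grammatical.

A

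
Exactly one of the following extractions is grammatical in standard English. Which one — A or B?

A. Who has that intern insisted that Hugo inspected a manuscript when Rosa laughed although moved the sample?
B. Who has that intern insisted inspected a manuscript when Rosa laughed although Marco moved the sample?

B

In A, the wh-phrase is extracted from inside an adjunct island (introduced by "when"), which blocks movement.
In B, the extraction path crosses only that-complement boundaries, which are transparent.
So B is grammatical.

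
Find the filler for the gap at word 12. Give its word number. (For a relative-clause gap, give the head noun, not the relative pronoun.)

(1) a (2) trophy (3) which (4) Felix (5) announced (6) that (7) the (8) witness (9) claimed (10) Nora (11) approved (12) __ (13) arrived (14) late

The gap at 12 is the object of "approved", inside a relative clause.
The relative pronoun is "which" (word 3); it is bound by the head noun immediately before it.
Its filler is the head noun "trophy", at word 2.

2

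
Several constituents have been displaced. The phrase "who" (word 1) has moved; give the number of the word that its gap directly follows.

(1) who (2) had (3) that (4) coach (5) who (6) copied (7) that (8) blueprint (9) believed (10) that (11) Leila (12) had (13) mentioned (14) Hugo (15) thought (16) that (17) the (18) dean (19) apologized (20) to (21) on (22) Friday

The displaced element is "who" (word 1).
It is linked across 3 clause boundaries (that → Ø → that).
It functions as the object of the preposition "to" of "apologized", so the gap sits immediately after word 20 ("to").
Base order: That coach who copied that blueprint had believed that Leila had mentioned Hugo thought that the dean apologized to who on Friday.

20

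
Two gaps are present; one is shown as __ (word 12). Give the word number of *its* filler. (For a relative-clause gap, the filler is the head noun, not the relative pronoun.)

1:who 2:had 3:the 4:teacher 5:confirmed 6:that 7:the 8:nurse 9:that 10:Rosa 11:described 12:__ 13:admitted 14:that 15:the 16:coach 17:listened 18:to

The marked gap is inside the relative clause, the direct object of "described".
Its filler is the head noun "nurse" (via "that"), at word 8.
(The other dependency links word 1 to a gap after word 18.)

8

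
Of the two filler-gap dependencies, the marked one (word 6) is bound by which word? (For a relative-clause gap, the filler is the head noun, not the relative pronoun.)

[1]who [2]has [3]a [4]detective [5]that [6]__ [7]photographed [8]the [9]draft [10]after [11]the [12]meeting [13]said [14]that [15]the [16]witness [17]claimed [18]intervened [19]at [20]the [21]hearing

4

The marked gap is inside the relative clause, the subject of "photographed".
Its filler is the head noun "detective" (via "that"), at word 4.
(The other dependency links word 1 to a gap after word 17.)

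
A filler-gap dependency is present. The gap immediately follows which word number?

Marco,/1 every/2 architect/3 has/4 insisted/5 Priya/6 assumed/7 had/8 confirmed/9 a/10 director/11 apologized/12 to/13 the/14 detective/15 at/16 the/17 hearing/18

The displaced element is "Marco" (word 1).
It is linked across 2 clause boundaries (Ø → Ø).
It functions as the subject of "confirmed", so the gap sits immediately after word 7 ("assumed").
Base order: Every architect has insisted Priya assumed Marco had confirmed a director apologized to the detective at the hearing.

7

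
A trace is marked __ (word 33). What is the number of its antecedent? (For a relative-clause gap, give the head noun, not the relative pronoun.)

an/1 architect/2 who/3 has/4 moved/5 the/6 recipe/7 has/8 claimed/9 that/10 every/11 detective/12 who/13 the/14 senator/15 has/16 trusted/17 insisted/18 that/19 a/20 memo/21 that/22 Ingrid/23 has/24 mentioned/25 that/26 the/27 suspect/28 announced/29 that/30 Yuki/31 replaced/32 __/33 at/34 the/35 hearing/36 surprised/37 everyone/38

The gap at 33 is the object of "replaced", inside a relative clause.
The relative pronoun is "that" (word 22); it is bound by the head noun immediately before it.
Its filler is the head noun "memo", at word 21.

21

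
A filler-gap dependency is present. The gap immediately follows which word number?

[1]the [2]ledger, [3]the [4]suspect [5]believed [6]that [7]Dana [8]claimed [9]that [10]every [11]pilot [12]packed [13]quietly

12

The displaced element is "the ledger" (word 2).
It is linked across 2 clause boundaries (that → that).
It functions as the direct object of "packed", so the gap sits immediately after word 12 ("packed").
Base order: The suspect believed that Dana claimed that every pilot packed the ledger quietly.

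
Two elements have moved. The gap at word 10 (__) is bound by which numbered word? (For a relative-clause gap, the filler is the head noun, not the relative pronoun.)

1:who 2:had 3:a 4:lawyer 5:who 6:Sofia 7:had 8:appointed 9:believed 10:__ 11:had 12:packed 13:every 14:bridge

The marked gap is the subject of "packed".
Its filler is the fronted wh-phrase "who", at word 1.
(The other dependency links word 4 to a gap after word 8.)

1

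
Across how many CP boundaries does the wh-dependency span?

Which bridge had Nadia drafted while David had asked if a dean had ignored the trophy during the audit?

"which bridge" originates inside the matrix clause — no clause boundary is crossed.

0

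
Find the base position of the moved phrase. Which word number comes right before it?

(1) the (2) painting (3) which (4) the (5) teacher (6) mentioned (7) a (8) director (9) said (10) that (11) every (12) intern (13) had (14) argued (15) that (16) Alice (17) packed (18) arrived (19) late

17

The displaced element is "the painting" (word 2).
It is linked across 3 clause boundaries (Ø → that → that).
It functions as the direct object of "packed", so the gap sits immediately after word 17 ("packed").
Base order: The teacher mentioned a director said that every intern had argued that Alice packed the painting.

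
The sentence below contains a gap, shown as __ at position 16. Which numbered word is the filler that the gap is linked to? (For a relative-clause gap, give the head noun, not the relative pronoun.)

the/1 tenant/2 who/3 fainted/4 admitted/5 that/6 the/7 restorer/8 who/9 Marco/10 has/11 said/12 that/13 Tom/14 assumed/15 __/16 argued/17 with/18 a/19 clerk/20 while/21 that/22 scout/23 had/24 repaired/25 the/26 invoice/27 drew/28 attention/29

The gap at 16 is the subject of "argued", inside a relative clause.
The relative pronoun is "who" (word 9); it is bound by the head noun immediately before it.
Its filler is the head noun "restorer", at word 8.

8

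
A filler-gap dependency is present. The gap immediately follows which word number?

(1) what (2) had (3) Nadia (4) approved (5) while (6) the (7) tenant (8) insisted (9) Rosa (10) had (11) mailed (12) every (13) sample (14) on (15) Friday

4

The displaced element is "what" (word 1).
It functions as the direct object of "approved", so the gap sits immediately after word 4 ("approved").
Base order: Nadia had approved what while the tenant insisted Rosa had mailed every sample on Friday.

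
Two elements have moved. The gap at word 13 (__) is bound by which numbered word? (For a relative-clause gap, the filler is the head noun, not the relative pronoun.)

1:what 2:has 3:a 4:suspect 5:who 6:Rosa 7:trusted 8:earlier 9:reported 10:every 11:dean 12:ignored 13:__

The marked gap is the direct object of "ignored".
Its filler is the fronted wh-phrase "what", at word 1.
(The other dependency links word 4 to a gap after word 7.)

1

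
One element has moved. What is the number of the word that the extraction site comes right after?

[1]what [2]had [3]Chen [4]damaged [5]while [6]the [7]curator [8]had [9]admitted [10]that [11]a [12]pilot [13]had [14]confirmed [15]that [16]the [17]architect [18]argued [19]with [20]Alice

The displaced element is "what" (word 1).
It functions as the direct object of "damaged", so the gap sits immediately after word 4 ("damaged").
Base order: Chen had damaged what while the curator had admitted that a pilot had confirmed that the architect argued with Alice.

4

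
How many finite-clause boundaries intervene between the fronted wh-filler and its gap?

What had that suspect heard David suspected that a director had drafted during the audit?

"what" is extracted from the object of "drafted".
Boundaries crossed, outermost first: [Ø], [that] — 2 in total.

2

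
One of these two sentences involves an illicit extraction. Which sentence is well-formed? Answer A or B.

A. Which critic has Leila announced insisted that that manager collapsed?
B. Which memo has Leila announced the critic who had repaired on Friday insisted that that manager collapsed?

In B, the wh-phrase is extracted from inside a complex-NP island (relative clause) (introduced by "who"), which blocks movement.
In A, the extraction path crosses only that-complement boundaries, which are transparent.
So A is grammatical.

A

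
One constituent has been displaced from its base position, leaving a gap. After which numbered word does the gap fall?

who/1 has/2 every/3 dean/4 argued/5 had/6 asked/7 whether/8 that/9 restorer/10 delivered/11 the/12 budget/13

The displaced element is "who" (word 1).
It is linked across 1 clause boundary (Ø).
It functions as the subject of "asked", so the gap sits immediately after word 5 ("argued").
Base order: Every dean has argued who had asked whether that restorer delivered the budget.

5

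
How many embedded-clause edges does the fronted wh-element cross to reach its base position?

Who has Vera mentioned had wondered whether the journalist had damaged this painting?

1

"who" is extracted from the subject of "wondered".
Boundaries crossed, outermost first: [Ø] — 1 in total.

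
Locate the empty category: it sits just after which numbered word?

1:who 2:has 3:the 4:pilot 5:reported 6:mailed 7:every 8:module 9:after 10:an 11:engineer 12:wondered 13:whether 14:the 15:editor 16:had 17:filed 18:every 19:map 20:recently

5

The displaced element is "who" (word 1).
It is linked across 1 clause boundary (Ø).
It functions as the subject of "mailed", so the gap sits immediately after word 5 ("reported").
Base order: The pilot has reported that who mailed every module after an engineer wondered whether the editor had filed every map recently.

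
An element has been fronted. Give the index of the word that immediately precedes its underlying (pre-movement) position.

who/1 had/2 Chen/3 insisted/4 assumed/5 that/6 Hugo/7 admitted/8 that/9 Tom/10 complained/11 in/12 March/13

The displaced element is "who" (word 1).
It is linked across 1 clause boundary (Ø).
It functions as the subject of "assumed", so the gap sits immediately after word 4 ("insisted").
Base order: Chen had insisted that who assumed that Hugo admitted that Tom complained in March.

4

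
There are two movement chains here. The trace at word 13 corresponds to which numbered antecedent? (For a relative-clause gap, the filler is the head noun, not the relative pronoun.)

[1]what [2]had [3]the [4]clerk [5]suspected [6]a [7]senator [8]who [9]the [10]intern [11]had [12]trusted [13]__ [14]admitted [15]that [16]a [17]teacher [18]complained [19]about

The marked gap is inside the relative clause, the direct object of "trusted".
Its filler is the head noun "senator" (via "who"), at word 7.
(The other dependency links word 1 to a gap after word 19.)

7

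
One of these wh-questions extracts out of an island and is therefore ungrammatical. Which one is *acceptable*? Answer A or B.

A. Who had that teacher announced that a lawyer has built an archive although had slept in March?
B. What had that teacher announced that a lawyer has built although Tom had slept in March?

In A, the wh-phrase is extracted from inside an adjunct island (introduced by "although"), which blocks movement.
In B, the extraction path crosses only that-complement boundaries, which are transparent.
So B is grammatical.

B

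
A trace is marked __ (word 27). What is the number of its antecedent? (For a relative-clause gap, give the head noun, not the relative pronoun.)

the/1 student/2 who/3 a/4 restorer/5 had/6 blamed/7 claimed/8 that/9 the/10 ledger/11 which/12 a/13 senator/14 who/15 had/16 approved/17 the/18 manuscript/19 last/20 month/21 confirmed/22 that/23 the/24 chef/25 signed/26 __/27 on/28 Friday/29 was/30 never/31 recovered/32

11

The gap at 27 is the object of "signed", inside a relative clause.
The relative pronoun is "which" (word 12); it is bound by the head noun immediately before it.
Its filler is the head noun "ledger", at word 11.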